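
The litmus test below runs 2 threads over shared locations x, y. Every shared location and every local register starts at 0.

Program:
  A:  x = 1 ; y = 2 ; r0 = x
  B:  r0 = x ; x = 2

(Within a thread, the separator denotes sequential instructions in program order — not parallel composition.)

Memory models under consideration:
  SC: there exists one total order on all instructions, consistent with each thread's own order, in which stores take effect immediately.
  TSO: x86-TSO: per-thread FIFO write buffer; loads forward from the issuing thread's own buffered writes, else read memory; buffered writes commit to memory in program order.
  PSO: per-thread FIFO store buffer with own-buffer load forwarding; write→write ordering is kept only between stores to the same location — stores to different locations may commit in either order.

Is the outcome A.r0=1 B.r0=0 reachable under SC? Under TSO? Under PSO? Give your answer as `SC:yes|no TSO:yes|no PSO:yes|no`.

SC:yes TSO:yes PSO:yes

outcome vector order: (A.r0,B.r0)
SC: 4 outcomes — {(1,0) (1,1) (2,0) (2,1)}
TSO: 4 outcomes — {(1,0) (1,1) (2,0) (2,1)}
PSO: 4 outcomes — {(1,0) (1,1) (2,0) (2,1)}
target (1,0) ∈ {SC,TSO,PSO}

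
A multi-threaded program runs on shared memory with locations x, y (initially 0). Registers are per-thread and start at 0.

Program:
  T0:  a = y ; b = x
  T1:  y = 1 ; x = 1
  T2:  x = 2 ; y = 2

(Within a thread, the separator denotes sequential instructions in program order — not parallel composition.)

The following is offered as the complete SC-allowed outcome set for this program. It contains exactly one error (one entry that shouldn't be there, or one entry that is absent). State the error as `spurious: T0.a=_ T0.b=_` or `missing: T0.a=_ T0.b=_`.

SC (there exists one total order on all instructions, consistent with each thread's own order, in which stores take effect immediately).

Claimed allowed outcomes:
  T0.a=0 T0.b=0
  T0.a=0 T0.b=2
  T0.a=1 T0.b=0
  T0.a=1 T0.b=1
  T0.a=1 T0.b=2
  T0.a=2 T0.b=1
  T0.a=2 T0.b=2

missing: T0.a=0 T0.b=1

outcome vector order: (T0.a,T0.b)
SC: 8 outcomes — {0/0 0/1 0/2 1/0 1/1 1/2 2/1 2/2}
SC∖claimed = {0/1}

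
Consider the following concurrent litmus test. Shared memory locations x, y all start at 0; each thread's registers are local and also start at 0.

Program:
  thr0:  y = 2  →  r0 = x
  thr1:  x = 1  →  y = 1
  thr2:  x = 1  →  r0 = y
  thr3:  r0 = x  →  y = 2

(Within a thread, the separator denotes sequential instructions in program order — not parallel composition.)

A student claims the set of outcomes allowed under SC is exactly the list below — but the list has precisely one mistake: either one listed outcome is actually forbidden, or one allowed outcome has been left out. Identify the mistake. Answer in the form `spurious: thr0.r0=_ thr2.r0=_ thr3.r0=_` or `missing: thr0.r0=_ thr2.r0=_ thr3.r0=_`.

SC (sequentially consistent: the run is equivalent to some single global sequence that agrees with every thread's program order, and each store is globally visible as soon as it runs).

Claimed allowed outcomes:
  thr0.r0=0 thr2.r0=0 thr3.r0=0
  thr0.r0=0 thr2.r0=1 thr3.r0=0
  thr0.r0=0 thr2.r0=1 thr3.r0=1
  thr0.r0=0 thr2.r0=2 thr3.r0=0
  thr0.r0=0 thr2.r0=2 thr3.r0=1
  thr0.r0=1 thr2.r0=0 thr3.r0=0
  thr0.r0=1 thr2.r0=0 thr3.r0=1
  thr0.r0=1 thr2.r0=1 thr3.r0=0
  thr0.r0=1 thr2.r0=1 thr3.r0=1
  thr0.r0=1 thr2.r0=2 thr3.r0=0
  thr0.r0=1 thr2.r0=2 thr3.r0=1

spurious: thr0.r0=0 thr2.r0=0 thr3.r0=0

outcome vector order: (thr0.r0,thr2.r0,thr3.r0)
under SC → <0 1 0>, <0 1 1>, <0 2 0>, <0 2 1>, <1 0 0>, <1 0 1>, <1 1 0>, <1 1 1>, <1 2 0>, <1 2 1>
claimed∖SC = {<0 0 0>}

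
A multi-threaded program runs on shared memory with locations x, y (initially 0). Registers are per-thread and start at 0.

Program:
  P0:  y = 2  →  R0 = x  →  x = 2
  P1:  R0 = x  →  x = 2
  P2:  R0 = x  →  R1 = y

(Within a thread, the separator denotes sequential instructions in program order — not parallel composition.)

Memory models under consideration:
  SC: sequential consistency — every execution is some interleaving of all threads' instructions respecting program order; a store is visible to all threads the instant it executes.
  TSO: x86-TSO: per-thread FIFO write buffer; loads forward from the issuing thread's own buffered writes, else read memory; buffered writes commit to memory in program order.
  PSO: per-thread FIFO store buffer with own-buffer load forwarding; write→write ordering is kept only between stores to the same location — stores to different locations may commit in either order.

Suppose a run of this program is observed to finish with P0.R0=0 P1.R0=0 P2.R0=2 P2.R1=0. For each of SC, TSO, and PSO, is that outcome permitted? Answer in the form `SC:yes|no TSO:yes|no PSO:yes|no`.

SC:no TSO:yes PSO:yes

outcome vector order: (P0.R0,P1.R0,P2.R0,P2.R1)
SC (10): (0,0,0,0); (0,0,0,2); (0,0,2,2); (0,2,0,0); (0,2,0,2); (0,2,2,2); (2,0,0,0); (2,0,0,2); (2,0,2,0); (2,0,2,2)
TSO (11): (0,0,0,0); (0,0,0,2); (0,0,2,0); (0,0,2,2); (0,2,0,0); (0,2,0,2); (0,2,2,2); (2,0,0,0); (2,0,0,2); (2,0,2,0); (2,0,2,2)
PSO (12): (0,0,0,0); (0,0,0,2); (0,0,2,0); (0,0,2,2); (0,2,0,0); (0,2,0,2); (0,2,2,0); (0,2,2,2); (2,0,0,0); (2,0,0,2); (2,0,2,0); (2,0,2,2)
target (0,0,2,0) ∈ {TSO,PSO}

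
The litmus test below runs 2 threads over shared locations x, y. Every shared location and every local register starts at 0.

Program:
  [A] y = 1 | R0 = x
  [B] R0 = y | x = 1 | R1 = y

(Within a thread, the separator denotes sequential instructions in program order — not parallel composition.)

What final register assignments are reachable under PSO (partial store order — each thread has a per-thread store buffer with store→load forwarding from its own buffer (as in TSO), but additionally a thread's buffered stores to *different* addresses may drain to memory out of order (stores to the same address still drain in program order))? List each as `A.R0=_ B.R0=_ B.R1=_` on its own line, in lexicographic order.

A.R0=0 B.R0=0 B.R1=0
A.R0=0 B.R0=0 B.R1=1
A.R0=0 B.R0=1 B.R1=1
A.R0=1 B.R0=0 B.R1=0
A.R0=1 B.R0=0 B.R1=1
A.R0=1 B.R0=1 B.R1=1

outcome vector order: (A.R0,B.R0,B.R1)
|PSO outcomes| = 6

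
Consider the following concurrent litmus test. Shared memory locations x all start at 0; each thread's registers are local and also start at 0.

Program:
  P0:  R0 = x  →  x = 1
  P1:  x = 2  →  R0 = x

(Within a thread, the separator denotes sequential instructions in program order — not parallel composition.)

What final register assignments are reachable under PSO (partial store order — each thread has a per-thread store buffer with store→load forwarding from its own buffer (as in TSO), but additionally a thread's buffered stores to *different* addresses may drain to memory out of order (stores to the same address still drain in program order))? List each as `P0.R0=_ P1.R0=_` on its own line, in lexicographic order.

P0.R0=0 P1.R0=1
P0.R0=0 P1.R0=2
P0.R0=2 P1.R0=1
P0.R0=2 P1.R0=2

outcome vector order: (P0.R0,P1.R0)
|PSO outcomes| = 4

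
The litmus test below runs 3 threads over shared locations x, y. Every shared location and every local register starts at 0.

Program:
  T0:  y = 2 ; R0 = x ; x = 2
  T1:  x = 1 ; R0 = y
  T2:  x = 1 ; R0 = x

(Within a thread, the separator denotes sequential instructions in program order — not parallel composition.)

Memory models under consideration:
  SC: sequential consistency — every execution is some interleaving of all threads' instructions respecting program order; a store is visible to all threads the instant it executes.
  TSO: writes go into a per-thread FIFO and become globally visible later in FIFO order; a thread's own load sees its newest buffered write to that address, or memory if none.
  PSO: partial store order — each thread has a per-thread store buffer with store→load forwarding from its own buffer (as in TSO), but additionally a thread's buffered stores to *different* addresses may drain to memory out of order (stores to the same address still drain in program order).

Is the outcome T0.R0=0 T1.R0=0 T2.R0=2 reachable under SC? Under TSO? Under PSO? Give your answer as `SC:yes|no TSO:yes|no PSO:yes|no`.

SC:no TSO:yes PSO:yes

outcome vector order: (T0.R0,T1.R0,T2.R0)
[SC] allowed = {(0,2,1); (0,2,2); (1,0,1); (1,0,2); (1,2,1); (1,2,2)}
[TSO] allowed = {(0,0,1); (0,0,2); (0,2,1); (0,2,2); (1,0,1); (1,0,2); (1,2,1); (1,2,2)}
[PSO] allowed = {(0,0,1); (0,0,2); (0,2,1); (0,2,2); (1,0,1); (1,0,2); (1,2,1); (1,2,2)}
target (0,0,2) ∈ {TSO,PSO}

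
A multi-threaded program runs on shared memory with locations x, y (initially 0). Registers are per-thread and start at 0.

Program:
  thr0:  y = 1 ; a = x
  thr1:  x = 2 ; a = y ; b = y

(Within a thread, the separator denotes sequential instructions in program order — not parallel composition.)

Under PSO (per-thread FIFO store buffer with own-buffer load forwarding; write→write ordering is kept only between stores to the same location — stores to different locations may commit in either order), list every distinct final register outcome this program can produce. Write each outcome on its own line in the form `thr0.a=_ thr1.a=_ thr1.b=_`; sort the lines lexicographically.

thr0.a=0 thr1.a=0 thr1.b=0
thr0.a=0 thr1.a=0 thr1.b=1
thr0.a=0 thr1.a=1 thr1.b=1
thr0.a=2 thr1.a=0 thr1.b=0
thr0.a=2 thr1.a=0 thr1.b=1
thr0.a=2 thr1.a=1 thr1.b=1

outcome vector order: (thr0.a,thr1.a,thr1.b)
|PSO outcomes| = 6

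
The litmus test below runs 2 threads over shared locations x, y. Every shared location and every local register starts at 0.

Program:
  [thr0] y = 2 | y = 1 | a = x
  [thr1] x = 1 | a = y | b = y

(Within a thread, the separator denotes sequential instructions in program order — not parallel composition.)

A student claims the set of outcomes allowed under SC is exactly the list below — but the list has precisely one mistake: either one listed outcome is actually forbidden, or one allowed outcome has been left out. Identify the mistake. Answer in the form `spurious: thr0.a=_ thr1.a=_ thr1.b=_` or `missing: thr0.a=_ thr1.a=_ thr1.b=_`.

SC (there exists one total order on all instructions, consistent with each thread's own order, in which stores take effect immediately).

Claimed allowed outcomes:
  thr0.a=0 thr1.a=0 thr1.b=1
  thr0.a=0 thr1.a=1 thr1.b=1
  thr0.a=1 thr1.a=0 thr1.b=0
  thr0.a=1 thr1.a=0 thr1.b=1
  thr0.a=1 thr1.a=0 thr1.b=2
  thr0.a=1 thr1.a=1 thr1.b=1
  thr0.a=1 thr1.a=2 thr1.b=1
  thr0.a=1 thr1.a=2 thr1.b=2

spurious: thr0.a=0 thr1.a=0 thr1.b=1

outcome vector order: (thr0.a,thr1.a,thr1.b)
[SC] allowed = {(0,1,1) (1,0,0) (1,0,1) (1,0,2) (1,1,1) (1,2,1) (1,2,2)}
claimed∖SC = {(0,0,1)}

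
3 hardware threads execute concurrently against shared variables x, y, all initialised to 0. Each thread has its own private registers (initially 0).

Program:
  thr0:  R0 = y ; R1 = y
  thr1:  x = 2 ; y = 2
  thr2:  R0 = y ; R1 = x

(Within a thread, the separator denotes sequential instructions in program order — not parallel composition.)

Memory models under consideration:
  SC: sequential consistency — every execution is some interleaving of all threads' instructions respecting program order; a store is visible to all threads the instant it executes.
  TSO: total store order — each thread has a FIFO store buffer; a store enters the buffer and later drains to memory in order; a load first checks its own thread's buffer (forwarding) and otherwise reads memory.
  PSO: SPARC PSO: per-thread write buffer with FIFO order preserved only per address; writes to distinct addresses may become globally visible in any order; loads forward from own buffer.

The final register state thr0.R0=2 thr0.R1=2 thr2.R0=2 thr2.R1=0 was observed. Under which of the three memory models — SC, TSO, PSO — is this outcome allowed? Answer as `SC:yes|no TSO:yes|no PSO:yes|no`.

SC:no TSO:no PSO:yes

outcome vector order: (thr0.R0,thr0.R1,thr2.R0,thr2.R1)
[SC] allowed = {(0,0,0,0) (0,0,0,2) (0,0,2,2) (0,2,0,0) (0,2,0,2) (0,2,2,2) (2,2,0,0) (2,2,0,2) (2,2,2,2)}
[TSO] allowed = {(0,0,0,0) (0,0,0,2) (0,0,2,2) (0,2,0,0) (0,2,0,2) (0,2,2,2) (2,2,0,0) (2,2,0,2) (2,2,2,2)}
[PSO] allowed = {(0,0,0,0) (0,0,0,2) (0,0,2,0) (0,0,2,2) (0,2,0,0) (0,2,0,2) (0,2,2,0) (0,2,2,2) (2,2,0,0) (2,2,0,2) (2,2,2,0) (2,2,2,2)}
target (2,2,2,0) ∈ {PSO}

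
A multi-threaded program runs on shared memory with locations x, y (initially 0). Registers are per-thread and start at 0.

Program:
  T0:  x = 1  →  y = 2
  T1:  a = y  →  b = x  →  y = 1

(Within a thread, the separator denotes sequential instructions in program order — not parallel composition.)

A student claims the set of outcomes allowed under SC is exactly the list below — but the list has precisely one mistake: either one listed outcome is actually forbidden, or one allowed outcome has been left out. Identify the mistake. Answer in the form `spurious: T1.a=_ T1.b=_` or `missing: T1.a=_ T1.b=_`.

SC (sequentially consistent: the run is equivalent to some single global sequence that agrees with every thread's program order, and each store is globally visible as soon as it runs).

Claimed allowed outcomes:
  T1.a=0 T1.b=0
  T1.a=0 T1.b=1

missing: T1.a=2 T1.b=1

outcome vector order: (T1.a,T1.b)
[SC] allowed = {<0 0> <0 1> <2 1>}
SC∖claimed = {<2 1>}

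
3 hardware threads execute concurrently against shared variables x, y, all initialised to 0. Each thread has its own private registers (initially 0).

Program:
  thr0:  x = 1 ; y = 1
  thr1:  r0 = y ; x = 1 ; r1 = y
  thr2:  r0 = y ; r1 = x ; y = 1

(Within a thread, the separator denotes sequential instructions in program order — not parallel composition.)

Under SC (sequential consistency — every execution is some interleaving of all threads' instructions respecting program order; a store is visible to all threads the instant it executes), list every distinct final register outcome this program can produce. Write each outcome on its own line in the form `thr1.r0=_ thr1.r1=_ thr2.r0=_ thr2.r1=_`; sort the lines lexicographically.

thr1.r0=0 thr1.r1=0 thr2.r0=0 thr2.r1=0
thr1.r0=0 thr1.r1=0 thr2.r0=0 thr2.r1=1
thr1.r0=0 thr1.r1=0 thr2.r0=1 thr2.r1=1
thr1.r0=0 thr1.r1=1 thr2.r0=0 thr2.r1=0
thr1.r0=0 thr1.r1=1 thr2.r0=0 thr2.r1=1
thr1.r0=0 thr1.r1=1 thr2.r0=1 thr2.r1=1
thr1.r0=1 thr1.r1=1 thr2.r0=0 thr2.r1=0
thr1.r0=1 thr1.r1=1 thr2.r0=0 thr2.r1=1
thr1.r0=1 thr1.r1=1 thr2.r0=1 thr2.r1=1

outcome vector order: (thr1.r0,thr1.r1,thr2.r0,thr2.r1)
|SC outcomes| = 9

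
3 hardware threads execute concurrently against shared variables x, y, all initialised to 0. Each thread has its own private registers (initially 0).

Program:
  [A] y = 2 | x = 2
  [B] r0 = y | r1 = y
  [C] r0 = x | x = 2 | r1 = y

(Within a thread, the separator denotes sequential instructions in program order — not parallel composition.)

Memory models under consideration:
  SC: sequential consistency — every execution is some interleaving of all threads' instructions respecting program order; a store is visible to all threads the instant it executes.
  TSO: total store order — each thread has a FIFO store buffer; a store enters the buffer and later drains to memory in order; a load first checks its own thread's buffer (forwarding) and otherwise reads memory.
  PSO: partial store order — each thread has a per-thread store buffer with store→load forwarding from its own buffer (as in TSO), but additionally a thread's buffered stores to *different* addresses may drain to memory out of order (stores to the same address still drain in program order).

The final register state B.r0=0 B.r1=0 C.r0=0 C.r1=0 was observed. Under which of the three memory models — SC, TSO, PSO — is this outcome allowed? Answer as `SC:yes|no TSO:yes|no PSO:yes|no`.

SC:yes TSO:yes PSO:yes

outcome vector order: (B.r0,B.r1,C.r0,C.r1)
SC: 9 outcomes — {0/0/0/0; 0/0/0/2; 0/0/2/2; 0/2/0/0; 0/2/0/2; 0/2/2/2; 2/2/0/0; 2/2/0/2; 2/2/2/2}
TSO: 9 outcomes — {0/0/0/0; 0/0/0/2; 0/0/2/2; 0/2/0/0; 0/2/0/2; 0/2/2/2; 2/2/0/0; 2/2/0/2; 2/2/2/2}
PSO: 12 outcomes — {0/0/0/0; 0/0/0/2; 0/0/2/0; 0/0/2/2; 0/2/0/0; 0/2/0/2; 0/2/2/0; 0/2/2/2; 2/2/0/0; 2/2/0/2; 2/2/2/0; 2/2/2/2}
target 0/0/0/0 ∈ {SC,TSO,PSO}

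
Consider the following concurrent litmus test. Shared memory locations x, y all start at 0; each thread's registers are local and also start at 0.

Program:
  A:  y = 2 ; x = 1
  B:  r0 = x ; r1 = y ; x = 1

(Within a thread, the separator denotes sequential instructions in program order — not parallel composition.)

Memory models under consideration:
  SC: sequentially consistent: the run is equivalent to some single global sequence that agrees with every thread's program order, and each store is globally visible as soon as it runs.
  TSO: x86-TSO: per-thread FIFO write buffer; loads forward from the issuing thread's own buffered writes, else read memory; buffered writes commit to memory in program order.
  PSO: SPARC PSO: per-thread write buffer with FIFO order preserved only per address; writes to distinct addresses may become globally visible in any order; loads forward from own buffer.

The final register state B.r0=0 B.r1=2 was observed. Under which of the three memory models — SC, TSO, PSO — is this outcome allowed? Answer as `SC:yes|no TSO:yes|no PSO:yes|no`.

outcome vector order: (B.r0,B.r1)
SC: 3 outcomes — {00 02 12}
TSO: 3 outcomes — {00 02 12}
PSO: 4 outcomes — {00 02 10 12}
target 02 ∈ {SC,TSO,PSO}

SC:yes TSO:yes PSO:yes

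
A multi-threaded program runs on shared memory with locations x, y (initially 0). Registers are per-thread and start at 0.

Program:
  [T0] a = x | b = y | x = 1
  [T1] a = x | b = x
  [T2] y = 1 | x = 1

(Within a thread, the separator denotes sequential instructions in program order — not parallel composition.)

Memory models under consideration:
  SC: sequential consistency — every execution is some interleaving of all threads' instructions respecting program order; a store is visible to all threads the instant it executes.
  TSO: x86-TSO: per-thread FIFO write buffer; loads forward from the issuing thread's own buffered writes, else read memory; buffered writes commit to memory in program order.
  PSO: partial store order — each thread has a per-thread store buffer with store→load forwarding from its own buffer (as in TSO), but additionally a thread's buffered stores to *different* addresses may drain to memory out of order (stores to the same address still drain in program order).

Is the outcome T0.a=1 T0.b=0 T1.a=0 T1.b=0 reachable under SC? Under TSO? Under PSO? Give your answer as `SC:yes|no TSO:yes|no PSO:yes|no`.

SC:no TSO:no PSO:yes

outcome vector order: (T0.a,T0.b,T1.a,T1.b)
under SC → (0,0,0,0) (0,0,0,1) (0,0,1,1) (0,1,0,0) (0,1,0,1) (0,1,1,1) (1,1,0,0) (1,1,0,1) (1,1,1,1)
under TSO → (0,0,0,0) (0,0,0,1) (0,0,1,1) (0,1,0,0) (0,1,0,1) (0,1,1,1) (1,1,0,0) (1,1,0,1) (1,1,1,1)
under PSO → (0,0,0,0) (0,0,0,1) (0,0,1,1) (0,1,0,0) (0,1,0,1) (0,1,1,1) (1,0,0,0) (1,0,0,1) (1,0,1,1) (1,1,0,0) (1,1,0,1) (1,1,1,1)
target (1,0,0,0) ∈ {PSO}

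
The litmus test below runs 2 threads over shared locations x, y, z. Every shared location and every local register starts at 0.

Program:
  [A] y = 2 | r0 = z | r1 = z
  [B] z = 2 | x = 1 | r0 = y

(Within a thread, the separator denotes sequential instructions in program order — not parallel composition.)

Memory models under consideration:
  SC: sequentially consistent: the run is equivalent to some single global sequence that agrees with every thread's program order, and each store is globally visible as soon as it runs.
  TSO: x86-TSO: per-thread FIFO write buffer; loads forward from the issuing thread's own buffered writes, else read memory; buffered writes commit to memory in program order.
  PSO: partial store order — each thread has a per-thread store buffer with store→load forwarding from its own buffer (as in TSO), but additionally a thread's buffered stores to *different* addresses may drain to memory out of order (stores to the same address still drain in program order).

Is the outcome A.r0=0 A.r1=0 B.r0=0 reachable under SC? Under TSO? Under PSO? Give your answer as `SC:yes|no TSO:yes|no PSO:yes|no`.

outcome vector order: (A.r0,A.r1,B.r0)
SC (4): (0,0,2); (0,2,2); (2,2,0); (2,2,2)
TSO (6): (0,0,0); (0,0,2); (0,2,0); (0,2,2); (2,2,0); (2,2,2)
PSO (6): (0,0,0); (0,0,2); (0,2,0); (0,2,2); (2,2,0); (2,2,2)
target (0,0,0) ∈ {TSO,PSO}

SC:no TSO:yes PSO:yes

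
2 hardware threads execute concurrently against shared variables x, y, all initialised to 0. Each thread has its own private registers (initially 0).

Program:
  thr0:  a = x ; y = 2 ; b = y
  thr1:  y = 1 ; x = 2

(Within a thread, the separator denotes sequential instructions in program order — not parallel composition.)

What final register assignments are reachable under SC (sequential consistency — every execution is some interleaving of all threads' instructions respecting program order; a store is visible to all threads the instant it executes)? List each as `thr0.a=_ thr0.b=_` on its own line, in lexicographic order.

outcome vector order: (thr0.a,thr0.b)
|SC outcomes| = 3

thr0.a=0 thr0.b=1
thr0.a=0 thr0.b=2
thr0.a=2 thr0.b=2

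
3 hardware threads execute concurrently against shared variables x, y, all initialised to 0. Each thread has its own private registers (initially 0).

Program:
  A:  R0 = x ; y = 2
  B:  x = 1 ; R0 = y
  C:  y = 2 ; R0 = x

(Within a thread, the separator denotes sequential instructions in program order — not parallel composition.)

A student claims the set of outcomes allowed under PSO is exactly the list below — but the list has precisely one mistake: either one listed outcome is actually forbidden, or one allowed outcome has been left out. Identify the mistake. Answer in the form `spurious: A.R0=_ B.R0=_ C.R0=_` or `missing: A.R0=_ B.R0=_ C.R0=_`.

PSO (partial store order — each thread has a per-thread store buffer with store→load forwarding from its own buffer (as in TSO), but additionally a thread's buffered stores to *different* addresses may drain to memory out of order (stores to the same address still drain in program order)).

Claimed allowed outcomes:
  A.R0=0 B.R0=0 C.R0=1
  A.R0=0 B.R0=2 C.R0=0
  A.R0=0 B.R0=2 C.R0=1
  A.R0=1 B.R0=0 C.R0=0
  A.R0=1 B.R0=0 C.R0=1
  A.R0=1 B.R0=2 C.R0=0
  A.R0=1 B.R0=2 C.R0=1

outcome vector order: (A.R0,B.R0,C.R0)
PSO: 8 outcomes — {0/0/0; 0/0/1; 0/2/0; 0/2/1; 1/0/0; 1/0/1; 1/2/0; 1/2/1}
PSO∖claimed = {0/0/0}

missing: A.R0=0 B.R0=0 C.R0=0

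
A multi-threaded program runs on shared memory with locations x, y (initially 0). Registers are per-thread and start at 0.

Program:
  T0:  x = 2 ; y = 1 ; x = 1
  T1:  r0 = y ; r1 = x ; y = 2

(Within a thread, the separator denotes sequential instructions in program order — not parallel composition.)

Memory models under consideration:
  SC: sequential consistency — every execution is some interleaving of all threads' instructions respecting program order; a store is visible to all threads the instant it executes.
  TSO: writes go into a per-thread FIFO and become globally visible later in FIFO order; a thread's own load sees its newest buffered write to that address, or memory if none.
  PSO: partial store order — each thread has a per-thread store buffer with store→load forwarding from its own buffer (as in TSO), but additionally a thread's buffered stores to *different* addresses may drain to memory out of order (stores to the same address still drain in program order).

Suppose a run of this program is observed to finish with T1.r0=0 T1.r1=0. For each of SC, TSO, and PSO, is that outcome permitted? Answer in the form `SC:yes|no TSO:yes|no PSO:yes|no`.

SC:yes TSO:yes PSO:yes

outcome vector order: (T1.r0,T1.r1)
SC: 5 outcomes — {(0,0) (0,1) (0,2) (1,1) (1,2)}
TSO: 5 outcomes — {(0,0) (0,1) (0,2) (1,1) (1,2)}
PSO: 6 outcomes — {(0,0) (0,1) (0,2) (1,0) (1,1) (1,2)}
target (0,0) ∈ {SC,TSO,PSO}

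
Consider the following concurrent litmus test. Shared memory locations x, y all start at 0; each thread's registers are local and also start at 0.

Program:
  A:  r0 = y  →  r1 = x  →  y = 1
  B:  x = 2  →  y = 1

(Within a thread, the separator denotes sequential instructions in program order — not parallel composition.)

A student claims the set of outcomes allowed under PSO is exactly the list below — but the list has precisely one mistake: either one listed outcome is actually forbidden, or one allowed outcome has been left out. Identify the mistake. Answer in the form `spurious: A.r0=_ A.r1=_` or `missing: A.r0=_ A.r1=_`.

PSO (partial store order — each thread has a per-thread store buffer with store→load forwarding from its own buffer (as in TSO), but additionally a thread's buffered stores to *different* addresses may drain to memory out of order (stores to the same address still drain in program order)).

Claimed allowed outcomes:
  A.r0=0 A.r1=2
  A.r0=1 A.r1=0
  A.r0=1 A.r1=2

missing: A.r0=0 A.r1=0

outcome vector order: (A.r0,A.r1)
[PSO] allowed = {00, 02, 10, 12}
PSO∖claimed = {00}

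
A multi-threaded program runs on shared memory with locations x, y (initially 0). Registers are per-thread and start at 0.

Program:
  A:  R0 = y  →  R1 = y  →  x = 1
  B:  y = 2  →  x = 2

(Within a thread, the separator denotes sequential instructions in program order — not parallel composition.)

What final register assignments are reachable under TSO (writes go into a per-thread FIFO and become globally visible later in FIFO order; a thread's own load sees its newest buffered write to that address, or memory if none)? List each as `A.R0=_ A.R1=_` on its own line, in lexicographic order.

A.R0=0 A.R1=0
A.R0=0 A.R1=2
A.R0=2 A.R1=2

outcome vector order: (A.R0,A.R1)
|TSO outcomes| = 3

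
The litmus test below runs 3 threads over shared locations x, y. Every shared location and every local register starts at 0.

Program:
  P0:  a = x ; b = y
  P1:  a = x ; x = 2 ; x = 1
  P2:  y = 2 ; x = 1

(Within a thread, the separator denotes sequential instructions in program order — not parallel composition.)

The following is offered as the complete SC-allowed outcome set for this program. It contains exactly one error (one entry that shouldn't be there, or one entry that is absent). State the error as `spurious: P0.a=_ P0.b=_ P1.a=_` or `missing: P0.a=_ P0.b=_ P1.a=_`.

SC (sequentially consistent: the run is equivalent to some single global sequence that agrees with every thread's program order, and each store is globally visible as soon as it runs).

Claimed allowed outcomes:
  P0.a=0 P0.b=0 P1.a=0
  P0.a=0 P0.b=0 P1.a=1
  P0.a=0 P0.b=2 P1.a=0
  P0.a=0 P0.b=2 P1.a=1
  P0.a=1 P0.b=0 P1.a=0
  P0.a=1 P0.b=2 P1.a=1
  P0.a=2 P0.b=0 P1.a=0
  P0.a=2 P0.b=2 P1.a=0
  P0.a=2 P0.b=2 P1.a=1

outcome vector order: (P0.a,P0.b,P1.a)
under SC → 0/0/0; 0/0/1; 0/2/0; 0/2/1; 1/0/0; 1/2/0; 1/2/1; 2/0/0; 2/2/0; 2/2/1
SC∖claimed = {1/2/0}

missing: P0.a=1 P0.b=2 P1.a=0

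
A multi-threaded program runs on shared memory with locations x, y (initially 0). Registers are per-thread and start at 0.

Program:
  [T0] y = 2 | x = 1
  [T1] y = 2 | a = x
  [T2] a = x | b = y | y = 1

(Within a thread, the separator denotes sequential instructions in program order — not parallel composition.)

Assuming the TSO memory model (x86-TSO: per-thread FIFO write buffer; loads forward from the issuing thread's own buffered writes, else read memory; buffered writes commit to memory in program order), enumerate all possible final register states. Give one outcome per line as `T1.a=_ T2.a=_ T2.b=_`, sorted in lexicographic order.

outcome vector order: (T1.a,T2.a,T2.b)
|TSO outcomes| = 6

T1.a=0 T2.a=0 T2.b=0
T1.a=0 T2.a=0 T2.b=2
T1.a=0 T2.a=1 T2.b=2
T1.a=1 T2.a=0 T2.b=0
T1.a=1 T2.a=0 T2.b=2
T1.a=1 T2.a=1 T2.b=2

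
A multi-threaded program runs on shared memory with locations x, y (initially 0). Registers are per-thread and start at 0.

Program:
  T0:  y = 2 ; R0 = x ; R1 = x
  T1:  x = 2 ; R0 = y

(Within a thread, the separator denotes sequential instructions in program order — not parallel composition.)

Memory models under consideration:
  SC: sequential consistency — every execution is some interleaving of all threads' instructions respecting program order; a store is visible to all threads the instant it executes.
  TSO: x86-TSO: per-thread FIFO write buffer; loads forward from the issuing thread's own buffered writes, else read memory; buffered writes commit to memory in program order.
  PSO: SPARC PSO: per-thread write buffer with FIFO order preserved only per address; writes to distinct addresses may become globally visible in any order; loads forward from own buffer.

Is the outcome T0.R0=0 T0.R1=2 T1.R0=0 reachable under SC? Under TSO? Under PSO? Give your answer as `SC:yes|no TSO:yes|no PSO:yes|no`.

outcome vector order: (T0.R0,T0.R1,T1.R0)
[SC] allowed = {002; 022; 220; 222}
[TSO] allowed = {000; 002; 020; 022; 220; 222}
[PSO] allowed = {000; 002; 020; 022; 220; 222}
target 020 ∈ {TSO,PSO}

SC:no TSO:yes PSO:yes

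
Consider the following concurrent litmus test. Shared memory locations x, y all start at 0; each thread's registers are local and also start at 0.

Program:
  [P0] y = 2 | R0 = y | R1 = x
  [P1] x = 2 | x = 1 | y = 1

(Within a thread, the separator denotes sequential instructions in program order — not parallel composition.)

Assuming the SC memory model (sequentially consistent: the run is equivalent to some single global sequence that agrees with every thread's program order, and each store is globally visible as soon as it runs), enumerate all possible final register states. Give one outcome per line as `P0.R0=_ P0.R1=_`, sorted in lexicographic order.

P0.R0=1 P0.R1=1
P0.R0=2 P0.R1=0
P0.R0=2 P0.R1=1
P0.R0=2 P0.R1=2

outcome vector order: (P0.R0,P0.R1)
|SC outcomes| = 4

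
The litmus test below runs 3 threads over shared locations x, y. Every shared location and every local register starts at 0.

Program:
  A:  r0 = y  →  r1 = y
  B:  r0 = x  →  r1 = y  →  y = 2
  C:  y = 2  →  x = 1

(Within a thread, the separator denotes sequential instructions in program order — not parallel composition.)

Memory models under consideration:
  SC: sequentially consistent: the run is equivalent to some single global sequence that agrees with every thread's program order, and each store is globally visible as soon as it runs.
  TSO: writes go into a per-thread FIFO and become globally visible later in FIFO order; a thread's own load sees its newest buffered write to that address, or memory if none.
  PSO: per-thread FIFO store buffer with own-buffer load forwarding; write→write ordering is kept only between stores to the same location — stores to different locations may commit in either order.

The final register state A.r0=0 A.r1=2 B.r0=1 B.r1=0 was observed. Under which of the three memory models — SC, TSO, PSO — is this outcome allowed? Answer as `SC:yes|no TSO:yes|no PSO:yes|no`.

outcome vector order: (A.r0,A.r1,B.r0,B.r1)
SC: 9 outcomes — {<0 0 0 0>; <0 0 0 2>; <0 0 1 2>; <0 2 0 0>; <0 2 0 2>; <0 2 1 2>; <2 2 0 0>; <2 2 0 2>; <2 2 1 2>}
TSO: 9 outcomes — {<0 0 0 0>; <0 0 0 2>; <0 0 1 2>; <0 2 0 0>; <0 2 0 2>; <0 2 1 2>; <2 2 0 0>; <2 2 0 2>; <2 2 1 2>}
PSO: 12 outcomes — {<0 0 0 0>; <0 0 0 2>; <0 0 1 0>; <0 0 1 2>; <0 2 0 0>; <0 2 0 2>; <0 2 1 0>; <0 2 1 2>; <2 2 0 0>; <2 2 0 2>; <2 2 1 0>; <2 2 1 2>}
target <0 2 1 0> ∈ {PSO}

SC:no TSO:no PSO:yes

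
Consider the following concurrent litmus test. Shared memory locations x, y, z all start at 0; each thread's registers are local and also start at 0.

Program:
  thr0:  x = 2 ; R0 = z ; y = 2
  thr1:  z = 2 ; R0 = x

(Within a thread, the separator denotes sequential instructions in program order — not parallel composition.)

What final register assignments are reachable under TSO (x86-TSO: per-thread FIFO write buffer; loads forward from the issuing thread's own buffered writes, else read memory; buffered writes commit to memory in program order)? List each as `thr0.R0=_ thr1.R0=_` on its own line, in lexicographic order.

thr0.R0=0 thr1.R0=0
thr0.R0=0 thr1.R0=2
thr0.R0=2 thr1.R0=0
thr0.R0=2 thr1.R0=2

outcome vector order: (thr0.R0,thr1.R0)
|TSO outcomes| = 4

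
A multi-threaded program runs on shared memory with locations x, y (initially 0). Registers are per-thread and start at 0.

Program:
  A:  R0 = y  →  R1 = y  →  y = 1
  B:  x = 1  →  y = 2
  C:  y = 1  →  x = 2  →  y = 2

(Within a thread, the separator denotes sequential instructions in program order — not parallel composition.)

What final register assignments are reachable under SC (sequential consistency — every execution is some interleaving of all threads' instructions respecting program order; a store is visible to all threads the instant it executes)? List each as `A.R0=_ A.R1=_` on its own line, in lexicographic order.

A.R0=0 A.R1=0
A.R0=0 A.R1=1
A.R0=0 A.R1=2
A.R0=1 A.R1=1
A.R0=1 A.R1=2
A.R0=2 A.R1=1
A.R0=2 A.R1=2

outcome vector order: (A.R0,A.R1)
|SC outcomes| = 7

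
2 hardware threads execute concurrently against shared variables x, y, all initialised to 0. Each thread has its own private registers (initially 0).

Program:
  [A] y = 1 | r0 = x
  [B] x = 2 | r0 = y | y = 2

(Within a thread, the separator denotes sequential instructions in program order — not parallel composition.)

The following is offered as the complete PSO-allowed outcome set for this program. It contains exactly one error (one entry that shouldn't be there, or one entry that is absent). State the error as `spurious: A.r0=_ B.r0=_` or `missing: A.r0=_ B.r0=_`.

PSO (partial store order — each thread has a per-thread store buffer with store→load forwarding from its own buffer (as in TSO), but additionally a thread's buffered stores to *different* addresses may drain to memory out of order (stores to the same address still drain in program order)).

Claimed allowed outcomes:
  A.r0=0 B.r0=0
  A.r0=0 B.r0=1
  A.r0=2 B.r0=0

missing: A.r0=2 B.r0=1

outcome vector order: (A.r0,B.r0)
under PSO → 00, 01, 20, 21
PSO∖claimed = {21}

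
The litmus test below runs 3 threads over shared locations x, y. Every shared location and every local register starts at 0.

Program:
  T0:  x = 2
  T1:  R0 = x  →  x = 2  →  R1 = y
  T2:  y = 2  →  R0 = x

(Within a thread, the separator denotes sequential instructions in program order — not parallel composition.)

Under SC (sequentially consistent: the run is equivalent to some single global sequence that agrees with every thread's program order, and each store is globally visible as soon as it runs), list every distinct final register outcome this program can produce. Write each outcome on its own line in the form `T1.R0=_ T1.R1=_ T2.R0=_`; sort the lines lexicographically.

T1.R0=0 T1.R1=0 T2.R0=2
T1.R0=0 T1.R1=2 T2.R0=0
T1.R0=0 T1.R1=2 T2.R0=2
T1.R0=2 T1.R1=0 T2.R0=2
T1.R0=2 T1.R1=2 T2.R0=0
T1.R0=2 T1.R1=2 T2.R0=2

outcome vector order: (T1.R0,T1.R1,T2.R0)
|SC outcomes| = 6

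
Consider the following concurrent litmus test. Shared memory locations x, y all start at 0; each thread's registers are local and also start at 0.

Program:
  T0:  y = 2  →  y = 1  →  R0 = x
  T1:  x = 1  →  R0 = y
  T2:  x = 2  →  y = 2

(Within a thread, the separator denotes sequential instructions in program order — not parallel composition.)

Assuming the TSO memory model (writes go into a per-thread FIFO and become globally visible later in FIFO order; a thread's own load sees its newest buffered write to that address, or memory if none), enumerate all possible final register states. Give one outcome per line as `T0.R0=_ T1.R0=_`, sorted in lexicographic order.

T0.R0=0 T1.R0=0
T0.R0=0 T1.R0=1
T0.R0=0 T1.R0=2
T0.R0=1 T1.R0=0
T0.R0=1 T1.R0=1
T0.R0=1 T1.R0=2
T0.R0=2 T1.R0=0
T0.R0=2 T1.R0=1
T0.R0=2 T1.R0=2

outcome vector order: (T0.R0,T1.R0)
|TSO outcomes| = 9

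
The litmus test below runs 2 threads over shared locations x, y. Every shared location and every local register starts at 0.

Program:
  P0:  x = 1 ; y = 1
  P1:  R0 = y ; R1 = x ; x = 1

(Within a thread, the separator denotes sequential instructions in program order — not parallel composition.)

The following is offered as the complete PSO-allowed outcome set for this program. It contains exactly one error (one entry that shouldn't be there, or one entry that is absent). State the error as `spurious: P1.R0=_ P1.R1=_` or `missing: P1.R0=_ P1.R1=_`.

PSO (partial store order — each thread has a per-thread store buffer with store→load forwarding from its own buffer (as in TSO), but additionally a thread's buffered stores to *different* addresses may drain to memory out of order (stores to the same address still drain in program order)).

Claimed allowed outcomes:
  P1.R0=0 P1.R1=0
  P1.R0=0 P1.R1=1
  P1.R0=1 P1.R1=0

missing: P1.R0=1 P1.R1=1

outcome vector order: (P1.R0,P1.R1)
PSO: 4 outcomes — {<0 0> <0 1> <1 0> <1 1>}
PSO∖claimed = {<1 1>}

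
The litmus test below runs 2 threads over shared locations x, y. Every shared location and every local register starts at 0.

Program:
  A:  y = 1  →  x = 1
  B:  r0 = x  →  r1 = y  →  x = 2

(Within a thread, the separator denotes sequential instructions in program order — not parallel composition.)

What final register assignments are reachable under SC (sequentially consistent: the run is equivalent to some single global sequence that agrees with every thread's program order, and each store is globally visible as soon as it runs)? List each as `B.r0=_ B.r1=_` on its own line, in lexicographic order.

outcome vector order: (B.r0,B.r1)
|SC outcomes| = 3

B.r0=0 B.r1=0
B.r0=0 B.r1=1
B.r0=1 B.r1=1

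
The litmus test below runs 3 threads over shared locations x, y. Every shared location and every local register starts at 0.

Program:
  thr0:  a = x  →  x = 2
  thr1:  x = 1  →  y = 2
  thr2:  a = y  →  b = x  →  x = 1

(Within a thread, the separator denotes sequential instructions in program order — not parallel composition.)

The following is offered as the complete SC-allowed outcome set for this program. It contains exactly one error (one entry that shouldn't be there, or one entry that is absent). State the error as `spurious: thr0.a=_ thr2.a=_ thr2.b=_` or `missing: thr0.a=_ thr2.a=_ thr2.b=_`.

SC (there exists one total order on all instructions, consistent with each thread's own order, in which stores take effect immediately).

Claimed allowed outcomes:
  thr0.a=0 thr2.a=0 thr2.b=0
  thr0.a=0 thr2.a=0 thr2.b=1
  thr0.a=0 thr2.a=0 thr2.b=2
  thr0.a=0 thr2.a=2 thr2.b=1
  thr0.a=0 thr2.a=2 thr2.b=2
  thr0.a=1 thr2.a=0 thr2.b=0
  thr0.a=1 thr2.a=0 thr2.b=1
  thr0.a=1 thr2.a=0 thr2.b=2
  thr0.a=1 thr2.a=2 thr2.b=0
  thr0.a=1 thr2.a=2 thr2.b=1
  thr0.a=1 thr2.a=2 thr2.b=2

spurious: thr0.a=1 thr2.a=2 thr2.b=0

outcome vector order: (thr0.a,thr2.a,thr2.b)
under SC → <0 0 0>, <0 0 1>, <0 0 2>, <0 2 1>, <0 2 2>, <1 0 0>, <1 0 1>, <1 0 2>, <1 2 1>, <1 2 2>
claimed∖SC = {<1 2 0>}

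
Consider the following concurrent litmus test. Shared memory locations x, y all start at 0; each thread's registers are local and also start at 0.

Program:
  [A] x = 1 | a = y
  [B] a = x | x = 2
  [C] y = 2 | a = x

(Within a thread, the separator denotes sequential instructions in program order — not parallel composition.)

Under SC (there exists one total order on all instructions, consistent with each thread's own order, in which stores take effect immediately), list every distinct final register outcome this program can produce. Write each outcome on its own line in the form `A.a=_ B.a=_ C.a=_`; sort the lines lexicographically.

outcome vector order: (A.a,B.a,C.a)
|SC outcomes| = 10

A.a=0 B.a=0 C.a=1
A.a=0 B.a=0 C.a=2
A.a=0 B.a=1 C.a=1
A.a=0 B.a=1 C.a=2
A.a=2 B.a=0 C.a=0
A.a=2 B.a=0 C.a=1
A.a=2 B.a=0 C.a=2
A.a=2 B.a=1 C.a=0
A.a=2 B.a=1 C.a=1
A.a=2 B.a=1 C.a=2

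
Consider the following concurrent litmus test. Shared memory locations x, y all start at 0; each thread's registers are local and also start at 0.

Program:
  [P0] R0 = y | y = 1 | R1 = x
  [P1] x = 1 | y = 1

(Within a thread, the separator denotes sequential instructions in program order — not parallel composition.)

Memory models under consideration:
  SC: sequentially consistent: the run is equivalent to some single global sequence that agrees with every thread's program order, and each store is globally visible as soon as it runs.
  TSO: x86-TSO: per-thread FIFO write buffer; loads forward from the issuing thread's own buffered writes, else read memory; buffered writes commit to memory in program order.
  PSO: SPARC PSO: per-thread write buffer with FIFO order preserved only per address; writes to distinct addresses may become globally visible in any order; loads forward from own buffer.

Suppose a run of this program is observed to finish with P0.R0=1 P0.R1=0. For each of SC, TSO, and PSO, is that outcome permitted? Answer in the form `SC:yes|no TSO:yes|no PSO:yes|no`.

outcome vector order: (P0.R0,P0.R1)
[SC] allowed = {0/0 0/1 1/1}
[TSO] allowed = {0/0 0/1 1/1}
[PSO] allowed = {0/0 0/1 1/0 1/1}
target 1/0 ∈ {PSO}

SC:no TSO:no PSO:yes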